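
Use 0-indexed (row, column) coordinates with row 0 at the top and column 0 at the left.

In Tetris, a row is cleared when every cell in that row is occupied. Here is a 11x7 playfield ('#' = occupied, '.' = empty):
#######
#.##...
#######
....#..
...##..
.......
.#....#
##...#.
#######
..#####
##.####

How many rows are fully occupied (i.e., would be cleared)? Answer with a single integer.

Check each row:
  row 0: 0 empty cells -> FULL (clear)
  row 1: 4 empty cells -> not full
  row 2: 0 empty cells -> FULL (clear)
  row 3: 6 empty cells -> not full
  row 4: 5 empty cells -> not full
  row 5: 7 empty cells -> not full
  row 6: 5 empty cells -> not full
  row 7: 4 empty cells -> not full
  row 8: 0 empty cells -> FULL (clear)
  row 9: 2 empty cells -> not full
  row 10: 1 empty cell -> not full
Total rows cleared: 3

Answer: 3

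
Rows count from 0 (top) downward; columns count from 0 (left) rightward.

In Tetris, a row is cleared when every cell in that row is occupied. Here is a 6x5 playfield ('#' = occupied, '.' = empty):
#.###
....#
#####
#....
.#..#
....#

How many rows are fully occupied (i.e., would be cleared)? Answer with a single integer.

Answer: 1

Derivation:
Check each row:
  row 0: 1 empty cell -> not full
  row 1: 4 empty cells -> not full
  row 2: 0 empty cells -> FULL (clear)
  row 3: 4 empty cells -> not full
  row 4: 3 empty cells -> not full
  row 5: 4 empty cells -> not full
Total rows cleared: 1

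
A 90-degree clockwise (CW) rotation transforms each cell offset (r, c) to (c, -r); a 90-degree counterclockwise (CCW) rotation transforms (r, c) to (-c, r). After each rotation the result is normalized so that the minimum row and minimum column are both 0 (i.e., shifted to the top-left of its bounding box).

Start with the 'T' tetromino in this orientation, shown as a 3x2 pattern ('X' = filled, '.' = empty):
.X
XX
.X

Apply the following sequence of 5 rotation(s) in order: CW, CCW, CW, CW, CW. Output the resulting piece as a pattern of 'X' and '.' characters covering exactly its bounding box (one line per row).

Answer: XXX
.X.

Derivation:
Start:
.X
XX
.X
After rotation 1 (CW):
.X.
XXX
After rotation 2 (CCW):
.X
XX
.X
After rotation 3 (CW):
.X.
XXX
After rotation 4 (CW):
X.
XX
X.
After rotation 5 (CW):
XXX
.X.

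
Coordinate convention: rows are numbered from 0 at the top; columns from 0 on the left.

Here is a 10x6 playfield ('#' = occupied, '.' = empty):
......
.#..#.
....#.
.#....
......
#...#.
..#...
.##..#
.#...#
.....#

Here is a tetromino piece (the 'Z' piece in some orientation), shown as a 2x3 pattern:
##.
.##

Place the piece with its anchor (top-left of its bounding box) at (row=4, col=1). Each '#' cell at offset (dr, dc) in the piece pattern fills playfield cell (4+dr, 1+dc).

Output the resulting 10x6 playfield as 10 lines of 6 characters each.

Fill (4+0,1+0) = (4,1)
Fill (4+0,1+1) = (4,2)
Fill (4+1,1+1) = (5,2)
Fill (4+1,1+2) = (5,3)

Answer: ......
.#..#.
....#.
.#....
.##...
#.###.
..#...
.##..#
.#...#
.....#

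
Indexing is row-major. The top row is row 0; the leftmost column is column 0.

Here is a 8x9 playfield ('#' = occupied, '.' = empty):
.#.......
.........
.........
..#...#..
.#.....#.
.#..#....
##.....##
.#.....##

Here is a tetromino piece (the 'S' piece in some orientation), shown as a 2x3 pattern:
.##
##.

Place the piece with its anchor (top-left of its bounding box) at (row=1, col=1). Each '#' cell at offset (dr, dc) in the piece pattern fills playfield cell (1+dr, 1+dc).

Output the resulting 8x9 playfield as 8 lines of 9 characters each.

Answer: .#.......
..##.....
.##......
..#...#..
.#.....#.
.#..#....
##.....##
.#.....##

Derivation:
Fill (1+0,1+1) = (1,2)
Fill (1+0,1+2) = (1,3)
Fill (1+1,1+0) = (2,1)
Fill (1+1,1+1) = (2,2)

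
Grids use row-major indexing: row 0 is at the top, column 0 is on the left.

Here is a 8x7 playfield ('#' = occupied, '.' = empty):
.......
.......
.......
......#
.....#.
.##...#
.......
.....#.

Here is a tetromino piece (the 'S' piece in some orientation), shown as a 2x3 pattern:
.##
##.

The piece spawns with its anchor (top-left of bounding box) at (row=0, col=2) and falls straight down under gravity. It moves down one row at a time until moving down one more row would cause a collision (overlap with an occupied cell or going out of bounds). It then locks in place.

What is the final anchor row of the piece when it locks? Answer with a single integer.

Answer: 3

Derivation:
Spawn at (row=0, col=2). Try each row:
  row 0: fits
  row 1: fits
  row 2: fits
  row 3: fits
  row 4: blocked -> lock at row 3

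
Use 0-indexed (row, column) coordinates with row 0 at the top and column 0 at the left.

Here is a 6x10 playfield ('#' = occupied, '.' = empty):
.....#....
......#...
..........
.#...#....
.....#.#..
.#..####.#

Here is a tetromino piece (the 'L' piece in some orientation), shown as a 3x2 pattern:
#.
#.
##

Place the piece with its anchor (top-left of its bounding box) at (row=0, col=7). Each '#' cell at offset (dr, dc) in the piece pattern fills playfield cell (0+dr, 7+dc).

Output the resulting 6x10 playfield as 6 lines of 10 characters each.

Fill (0+0,7+0) = (0,7)
Fill (0+1,7+0) = (1,7)
Fill (0+2,7+0) = (2,7)
Fill (0+2,7+1) = (2,8)

Answer: .....#.#..
......##..
.......##.
.#...#....
.....#.#..
.#..####.#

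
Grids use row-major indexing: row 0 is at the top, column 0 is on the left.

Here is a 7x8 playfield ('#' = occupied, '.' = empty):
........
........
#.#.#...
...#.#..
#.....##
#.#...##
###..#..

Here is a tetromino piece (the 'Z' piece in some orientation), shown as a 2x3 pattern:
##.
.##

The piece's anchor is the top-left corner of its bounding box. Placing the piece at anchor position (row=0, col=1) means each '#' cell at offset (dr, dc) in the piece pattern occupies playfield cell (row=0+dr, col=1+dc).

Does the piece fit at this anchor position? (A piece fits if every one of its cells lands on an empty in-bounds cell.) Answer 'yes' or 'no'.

Answer: yes

Derivation:
Check each piece cell at anchor (0, 1):
  offset (0,0) -> (0,1): empty -> OK
  offset (0,1) -> (0,2): empty -> OK
  offset (1,1) -> (1,2): empty -> OK
  offset (1,2) -> (1,3): empty -> OK
All cells valid: yes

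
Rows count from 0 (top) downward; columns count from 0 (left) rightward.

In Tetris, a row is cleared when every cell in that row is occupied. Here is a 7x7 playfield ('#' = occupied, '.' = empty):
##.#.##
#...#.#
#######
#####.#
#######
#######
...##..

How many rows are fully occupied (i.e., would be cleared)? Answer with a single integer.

Check each row:
  row 0: 2 empty cells -> not full
  row 1: 4 empty cells -> not full
  row 2: 0 empty cells -> FULL (clear)
  row 3: 1 empty cell -> not full
  row 4: 0 empty cells -> FULL (clear)
  row 5: 0 empty cells -> FULL (clear)
  row 6: 5 empty cells -> not full
Total rows cleared: 3

Answer: 3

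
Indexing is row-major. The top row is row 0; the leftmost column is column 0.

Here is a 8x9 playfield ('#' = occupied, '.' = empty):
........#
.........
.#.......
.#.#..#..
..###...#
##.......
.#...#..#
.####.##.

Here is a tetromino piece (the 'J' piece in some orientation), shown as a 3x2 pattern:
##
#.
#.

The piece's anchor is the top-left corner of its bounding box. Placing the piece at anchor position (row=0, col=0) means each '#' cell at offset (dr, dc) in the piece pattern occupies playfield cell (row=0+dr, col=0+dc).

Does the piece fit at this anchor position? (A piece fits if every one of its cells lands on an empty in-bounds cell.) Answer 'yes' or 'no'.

Check each piece cell at anchor (0, 0):
  offset (0,0) -> (0,0): empty -> OK
  offset (0,1) -> (0,1): empty -> OK
  offset (1,0) -> (1,0): empty -> OK
  offset (2,0) -> (2,0): empty -> OK
All cells valid: yes

Answer: yes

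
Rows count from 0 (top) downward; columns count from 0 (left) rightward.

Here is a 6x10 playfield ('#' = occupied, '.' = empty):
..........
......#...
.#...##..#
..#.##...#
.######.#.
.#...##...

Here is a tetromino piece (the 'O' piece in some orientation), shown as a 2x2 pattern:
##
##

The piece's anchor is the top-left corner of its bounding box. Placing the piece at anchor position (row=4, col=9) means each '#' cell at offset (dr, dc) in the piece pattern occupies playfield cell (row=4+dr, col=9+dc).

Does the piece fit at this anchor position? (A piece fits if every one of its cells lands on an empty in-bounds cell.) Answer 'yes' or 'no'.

Answer: no

Derivation:
Check each piece cell at anchor (4, 9):
  offset (0,0) -> (4,9): empty -> OK
  offset (0,1) -> (4,10): out of bounds -> FAIL
  offset (1,0) -> (5,9): empty -> OK
  offset (1,1) -> (5,10): out of bounds -> FAIL
All cells valid: no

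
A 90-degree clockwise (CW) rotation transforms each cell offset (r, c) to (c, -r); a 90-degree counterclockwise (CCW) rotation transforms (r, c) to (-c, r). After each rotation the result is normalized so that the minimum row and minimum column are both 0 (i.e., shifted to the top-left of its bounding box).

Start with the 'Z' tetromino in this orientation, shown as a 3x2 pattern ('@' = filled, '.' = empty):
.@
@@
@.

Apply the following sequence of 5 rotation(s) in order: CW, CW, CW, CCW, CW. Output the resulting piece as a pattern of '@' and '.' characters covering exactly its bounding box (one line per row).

Answer: @@.
.@@

Derivation:
Start:
.@
@@
@.
After rotation 1 (CW):
@@.
.@@
After rotation 2 (CW):
.@
@@
@.
After rotation 3 (CW):
@@.
.@@
After rotation 4 (CCW):
.@
@@
@.
After rotation 5 (CW):
@@.
.@@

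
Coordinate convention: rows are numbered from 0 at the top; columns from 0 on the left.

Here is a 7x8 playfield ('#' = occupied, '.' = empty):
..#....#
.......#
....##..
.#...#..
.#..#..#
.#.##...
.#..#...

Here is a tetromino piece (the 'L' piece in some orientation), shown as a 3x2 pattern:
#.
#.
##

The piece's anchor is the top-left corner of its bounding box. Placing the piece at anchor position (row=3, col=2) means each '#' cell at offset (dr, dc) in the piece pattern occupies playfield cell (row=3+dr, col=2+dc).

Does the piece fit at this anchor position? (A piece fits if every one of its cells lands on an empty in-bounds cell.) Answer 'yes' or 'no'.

Check each piece cell at anchor (3, 2):
  offset (0,0) -> (3,2): empty -> OK
  offset (1,0) -> (4,2): empty -> OK
  offset (2,0) -> (5,2): empty -> OK
  offset (2,1) -> (5,3): occupied ('#') -> FAIL
All cells valid: no

Answer: no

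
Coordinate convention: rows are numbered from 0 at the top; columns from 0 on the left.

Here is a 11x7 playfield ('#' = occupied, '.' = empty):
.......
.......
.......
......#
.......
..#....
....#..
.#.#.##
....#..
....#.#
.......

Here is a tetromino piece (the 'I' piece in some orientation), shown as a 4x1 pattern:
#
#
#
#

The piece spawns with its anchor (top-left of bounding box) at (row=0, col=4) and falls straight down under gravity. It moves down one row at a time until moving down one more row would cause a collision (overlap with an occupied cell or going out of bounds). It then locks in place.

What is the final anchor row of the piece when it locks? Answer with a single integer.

Spawn at (row=0, col=4). Try each row:
  row 0: fits
  row 1: fits
  row 2: fits
  row 3: blocked -> lock at row 2

Answer: 2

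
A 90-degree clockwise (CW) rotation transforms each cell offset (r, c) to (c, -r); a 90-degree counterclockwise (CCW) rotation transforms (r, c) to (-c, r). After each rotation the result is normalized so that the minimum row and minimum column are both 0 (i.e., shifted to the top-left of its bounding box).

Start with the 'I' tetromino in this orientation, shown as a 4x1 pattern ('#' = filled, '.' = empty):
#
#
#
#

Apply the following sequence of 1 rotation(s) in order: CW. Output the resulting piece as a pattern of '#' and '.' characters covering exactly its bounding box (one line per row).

Start:
#
#
#
#
After rotation 1 (CW):
####

Answer: ####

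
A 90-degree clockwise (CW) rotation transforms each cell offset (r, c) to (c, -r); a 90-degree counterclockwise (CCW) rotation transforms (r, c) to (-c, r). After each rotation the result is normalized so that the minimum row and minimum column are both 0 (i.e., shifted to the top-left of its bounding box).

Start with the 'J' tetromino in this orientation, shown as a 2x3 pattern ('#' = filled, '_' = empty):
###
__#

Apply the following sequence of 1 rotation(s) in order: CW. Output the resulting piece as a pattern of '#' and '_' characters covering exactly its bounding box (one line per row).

Start:
###
__#
After rotation 1 (CW):
_#
_#
##

Answer: _#
_#
##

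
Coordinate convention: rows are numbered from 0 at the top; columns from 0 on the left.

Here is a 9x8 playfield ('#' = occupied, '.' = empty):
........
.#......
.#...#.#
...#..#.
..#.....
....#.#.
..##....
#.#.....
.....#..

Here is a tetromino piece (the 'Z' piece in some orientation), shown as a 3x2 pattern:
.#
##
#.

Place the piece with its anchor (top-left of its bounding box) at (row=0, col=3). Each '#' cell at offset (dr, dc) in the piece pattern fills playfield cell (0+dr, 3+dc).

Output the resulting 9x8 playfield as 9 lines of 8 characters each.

Fill (0+0,3+1) = (0,4)
Fill (0+1,3+0) = (1,3)
Fill (0+1,3+1) = (1,4)
Fill (0+2,3+0) = (2,3)

Answer: ....#...
.#.##...
.#.#.#.#
...#..#.
..#.....
....#.#.
..##....
#.#.....
.....#..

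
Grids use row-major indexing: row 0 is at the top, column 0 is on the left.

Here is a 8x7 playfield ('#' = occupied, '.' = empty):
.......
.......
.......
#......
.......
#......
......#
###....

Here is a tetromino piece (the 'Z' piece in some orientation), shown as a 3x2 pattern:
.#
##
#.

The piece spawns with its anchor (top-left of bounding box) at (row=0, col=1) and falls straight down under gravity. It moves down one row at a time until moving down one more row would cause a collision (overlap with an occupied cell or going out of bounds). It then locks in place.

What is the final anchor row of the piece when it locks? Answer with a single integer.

Answer: 4

Derivation:
Spawn at (row=0, col=1). Try each row:
  row 0: fits
  row 1: fits
  row 2: fits
  row 3: fits
  row 4: fits
  row 5: blocked -> lock at row 4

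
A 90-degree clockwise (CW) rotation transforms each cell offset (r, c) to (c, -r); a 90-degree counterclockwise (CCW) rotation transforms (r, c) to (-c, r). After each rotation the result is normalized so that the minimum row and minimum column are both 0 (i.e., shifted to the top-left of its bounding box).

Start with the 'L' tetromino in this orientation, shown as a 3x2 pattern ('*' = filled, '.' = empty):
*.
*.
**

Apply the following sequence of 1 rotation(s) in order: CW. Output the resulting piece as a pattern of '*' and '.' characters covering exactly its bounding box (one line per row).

Start:
*.
*.
**
After rotation 1 (CW):
***
*..

Answer: ***
*..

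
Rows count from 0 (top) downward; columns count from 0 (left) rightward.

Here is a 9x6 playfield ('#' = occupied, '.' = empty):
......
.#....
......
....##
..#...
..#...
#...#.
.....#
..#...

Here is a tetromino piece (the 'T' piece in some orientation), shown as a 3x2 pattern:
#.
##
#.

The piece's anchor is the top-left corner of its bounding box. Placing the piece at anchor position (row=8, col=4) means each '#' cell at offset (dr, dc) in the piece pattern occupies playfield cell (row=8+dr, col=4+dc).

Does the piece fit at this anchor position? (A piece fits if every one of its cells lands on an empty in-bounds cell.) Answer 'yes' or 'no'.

Answer: no

Derivation:
Check each piece cell at anchor (8, 4):
  offset (0,0) -> (8,4): empty -> OK
  offset (1,0) -> (9,4): out of bounds -> FAIL
  offset (1,1) -> (9,5): out of bounds -> FAIL
  offset (2,0) -> (10,4): out of bounds -> FAIL
All cells valid: no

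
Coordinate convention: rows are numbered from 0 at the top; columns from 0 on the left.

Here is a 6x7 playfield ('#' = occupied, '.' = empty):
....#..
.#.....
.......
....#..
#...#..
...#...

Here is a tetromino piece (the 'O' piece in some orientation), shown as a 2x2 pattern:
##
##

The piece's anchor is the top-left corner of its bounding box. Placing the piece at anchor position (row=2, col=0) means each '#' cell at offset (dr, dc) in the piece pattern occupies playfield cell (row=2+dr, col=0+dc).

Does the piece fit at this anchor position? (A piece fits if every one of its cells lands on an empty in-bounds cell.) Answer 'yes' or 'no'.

Check each piece cell at anchor (2, 0):
  offset (0,0) -> (2,0): empty -> OK
  offset (0,1) -> (2,1): empty -> OK
  offset (1,0) -> (3,0): empty -> OK
  offset (1,1) -> (3,1): empty -> OK
All cells valid: yes

Answer: yes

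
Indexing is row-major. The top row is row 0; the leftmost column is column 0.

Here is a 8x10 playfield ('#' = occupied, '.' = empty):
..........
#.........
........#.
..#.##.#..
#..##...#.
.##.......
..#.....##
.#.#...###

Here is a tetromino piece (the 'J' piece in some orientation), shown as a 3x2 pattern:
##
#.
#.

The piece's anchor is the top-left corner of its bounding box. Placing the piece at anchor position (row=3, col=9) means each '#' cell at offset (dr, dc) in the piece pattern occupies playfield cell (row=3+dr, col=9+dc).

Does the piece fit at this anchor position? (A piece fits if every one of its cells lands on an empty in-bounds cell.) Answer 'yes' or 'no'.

Check each piece cell at anchor (3, 9):
  offset (0,0) -> (3,9): empty -> OK
  offset (0,1) -> (3,10): out of bounds -> FAIL
  offset (1,0) -> (4,9): empty -> OK
  offset (2,0) -> (5,9): empty -> OK
All cells valid: no

Answer: no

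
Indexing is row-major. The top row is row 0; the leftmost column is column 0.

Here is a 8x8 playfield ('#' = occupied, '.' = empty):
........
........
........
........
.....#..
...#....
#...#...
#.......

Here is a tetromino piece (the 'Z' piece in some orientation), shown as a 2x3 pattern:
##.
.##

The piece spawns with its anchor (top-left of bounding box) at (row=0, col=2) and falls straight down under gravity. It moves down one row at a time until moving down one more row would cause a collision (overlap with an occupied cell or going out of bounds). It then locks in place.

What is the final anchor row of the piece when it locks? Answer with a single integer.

Spawn at (row=0, col=2). Try each row:
  row 0: fits
  row 1: fits
  row 2: fits
  row 3: fits
  row 4: blocked -> lock at row 3

Answer: 3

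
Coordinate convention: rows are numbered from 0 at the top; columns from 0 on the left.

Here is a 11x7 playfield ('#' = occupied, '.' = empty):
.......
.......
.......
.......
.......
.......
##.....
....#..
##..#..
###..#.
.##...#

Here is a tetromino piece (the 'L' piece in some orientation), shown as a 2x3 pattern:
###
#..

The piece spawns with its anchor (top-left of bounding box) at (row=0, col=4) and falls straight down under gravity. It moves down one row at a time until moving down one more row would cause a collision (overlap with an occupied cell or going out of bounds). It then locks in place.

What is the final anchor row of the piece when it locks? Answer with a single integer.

Answer: 5

Derivation:
Spawn at (row=0, col=4). Try each row:
  row 0: fits
  row 1: fits
  row 2: fits
  row 3: fits
  row 4: fits
  row 5: fits
  row 6: blocked -> lock at row 5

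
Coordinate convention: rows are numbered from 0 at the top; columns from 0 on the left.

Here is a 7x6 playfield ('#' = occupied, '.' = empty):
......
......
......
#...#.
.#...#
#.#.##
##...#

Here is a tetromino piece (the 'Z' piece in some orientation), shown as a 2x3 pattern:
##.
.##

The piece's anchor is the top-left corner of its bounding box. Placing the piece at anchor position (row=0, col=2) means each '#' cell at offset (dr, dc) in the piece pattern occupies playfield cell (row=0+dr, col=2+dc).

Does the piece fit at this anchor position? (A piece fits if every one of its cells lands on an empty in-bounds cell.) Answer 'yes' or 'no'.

Answer: yes

Derivation:
Check each piece cell at anchor (0, 2):
  offset (0,0) -> (0,2): empty -> OK
  offset (0,1) -> (0,3): empty -> OK
  offset (1,1) -> (1,3): empty -> OK
  offset (1,2) -> (1,4): empty -> OK
All cells valid: yes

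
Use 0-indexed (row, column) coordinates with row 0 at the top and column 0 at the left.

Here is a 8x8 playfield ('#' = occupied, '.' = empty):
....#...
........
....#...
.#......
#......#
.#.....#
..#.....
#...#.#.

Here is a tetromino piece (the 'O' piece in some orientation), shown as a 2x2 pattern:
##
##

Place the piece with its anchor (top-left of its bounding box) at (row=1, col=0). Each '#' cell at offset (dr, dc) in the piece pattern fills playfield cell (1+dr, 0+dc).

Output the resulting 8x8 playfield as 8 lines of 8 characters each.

Answer: ....#...
##......
##..#...
.#......
#......#
.#.....#
..#.....
#...#.#.

Derivation:
Fill (1+0,0+0) = (1,0)
Fill (1+0,0+1) = (1,1)
Fill (1+1,0+0) = (2,0)
Fill (1+1,0+1) = (2,1)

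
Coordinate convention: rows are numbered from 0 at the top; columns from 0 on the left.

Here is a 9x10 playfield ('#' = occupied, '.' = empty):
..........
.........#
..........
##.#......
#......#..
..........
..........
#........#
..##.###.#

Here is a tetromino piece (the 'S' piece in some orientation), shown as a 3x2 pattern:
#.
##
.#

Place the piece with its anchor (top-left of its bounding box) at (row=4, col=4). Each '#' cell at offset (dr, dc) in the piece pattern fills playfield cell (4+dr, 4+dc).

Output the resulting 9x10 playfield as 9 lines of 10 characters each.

Answer: ..........
.........#
..........
##.#......
#...#..#..
....##....
.....#....
#........#
..##.###.#

Derivation:
Fill (4+0,4+0) = (4,4)
Fill (4+1,4+0) = (5,4)
Fill (4+1,4+1) = (5,5)
Fill (4+2,4+1) = (6,5)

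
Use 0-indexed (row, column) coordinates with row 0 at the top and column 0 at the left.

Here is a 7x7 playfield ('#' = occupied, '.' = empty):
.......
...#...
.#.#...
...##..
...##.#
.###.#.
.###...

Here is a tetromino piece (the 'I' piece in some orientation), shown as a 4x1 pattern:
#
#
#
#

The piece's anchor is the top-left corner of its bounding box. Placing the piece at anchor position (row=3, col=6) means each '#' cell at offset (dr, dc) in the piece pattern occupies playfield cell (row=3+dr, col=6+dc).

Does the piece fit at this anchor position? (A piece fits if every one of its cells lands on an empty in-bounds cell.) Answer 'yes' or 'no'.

Answer: no

Derivation:
Check each piece cell at anchor (3, 6):
  offset (0,0) -> (3,6): empty -> OK
  offset (1,0) -> (4,6): occupied ('#') -> FAIL
  offset (2,0) -> (5,6): empty -> OK
  offset (3,0) -> (6,6): empty -> OK
All cells valid: no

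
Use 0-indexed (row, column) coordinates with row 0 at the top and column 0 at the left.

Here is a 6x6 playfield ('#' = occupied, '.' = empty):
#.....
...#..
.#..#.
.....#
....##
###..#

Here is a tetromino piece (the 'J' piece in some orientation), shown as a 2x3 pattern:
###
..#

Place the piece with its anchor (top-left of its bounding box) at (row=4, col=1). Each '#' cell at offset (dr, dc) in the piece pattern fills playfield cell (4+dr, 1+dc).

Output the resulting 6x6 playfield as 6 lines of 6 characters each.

Fill (4+0,1+0) = (4,1)
Fill (4+0,1+1) = (4,2)
Fill (4+0,1+2) = (4,3)
Fill (4+1,1+2) = (5,3)

Answer: #.....
...#..
.#..#.
.....#
.#####
####.#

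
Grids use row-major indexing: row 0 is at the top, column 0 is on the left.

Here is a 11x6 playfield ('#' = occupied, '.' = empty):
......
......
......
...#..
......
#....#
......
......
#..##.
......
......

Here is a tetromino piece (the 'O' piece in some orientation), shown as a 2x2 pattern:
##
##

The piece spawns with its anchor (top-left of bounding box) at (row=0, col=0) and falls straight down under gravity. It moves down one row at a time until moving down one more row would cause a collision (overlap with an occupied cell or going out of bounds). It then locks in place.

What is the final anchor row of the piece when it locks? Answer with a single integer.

Spawn at (row=0, col=0). Try each row:
  row 0: fits
  row 1: fits
  row 2: fits
  row 3: fits
  row 4: blocked -> lock at row 3

Answer: 3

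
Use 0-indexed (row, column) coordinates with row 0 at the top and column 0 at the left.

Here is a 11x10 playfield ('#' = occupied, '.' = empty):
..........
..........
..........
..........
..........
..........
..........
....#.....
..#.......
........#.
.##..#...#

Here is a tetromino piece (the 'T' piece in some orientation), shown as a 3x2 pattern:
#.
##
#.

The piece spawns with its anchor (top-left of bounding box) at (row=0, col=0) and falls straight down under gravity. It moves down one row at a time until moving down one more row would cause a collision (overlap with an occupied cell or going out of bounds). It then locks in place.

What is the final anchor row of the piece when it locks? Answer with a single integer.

Spawn at (row=0, col=0). Try each row:
  row 0: fits
  row 1: fits
  row 2: fits
  row 3: fits
  row 4: fits
  row 5: fits
  row 6: fits
  row 7: fits
  row 8: fits
  row 9: blocked -> lock at row 8

Answer: 8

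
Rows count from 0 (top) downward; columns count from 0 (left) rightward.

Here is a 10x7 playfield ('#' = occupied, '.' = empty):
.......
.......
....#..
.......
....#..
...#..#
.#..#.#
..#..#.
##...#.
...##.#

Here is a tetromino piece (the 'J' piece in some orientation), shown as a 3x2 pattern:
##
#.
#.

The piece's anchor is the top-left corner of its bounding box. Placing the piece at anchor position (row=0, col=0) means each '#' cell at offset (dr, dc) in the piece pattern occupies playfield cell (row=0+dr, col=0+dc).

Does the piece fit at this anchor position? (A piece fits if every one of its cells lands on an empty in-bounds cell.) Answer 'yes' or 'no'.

Answer: yes

Derivation:
Check each piece cell at anchor (0, 0):
  offset (0,0) -> (0,0): empty -> OK
  offset (0,1) -> (0,1): empty -> OK
  offset (1,0) -> (1,0): empty -> OK
  offset (2,0) -> (2,0): empty -> OK
All cells valid: yes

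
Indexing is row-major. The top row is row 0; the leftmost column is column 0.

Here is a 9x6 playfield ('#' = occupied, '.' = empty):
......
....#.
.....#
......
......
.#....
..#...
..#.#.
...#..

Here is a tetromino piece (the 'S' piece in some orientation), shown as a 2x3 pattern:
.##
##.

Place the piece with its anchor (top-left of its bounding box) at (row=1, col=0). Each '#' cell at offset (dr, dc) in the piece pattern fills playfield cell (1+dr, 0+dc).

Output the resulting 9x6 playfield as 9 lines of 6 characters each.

Fill (1+0,0+1) = (1,1)
Fill (1+0,0+2) = (1,2)
Fill (1+1,0+0) = (2,0)
Fill (1+1,0+1) = (2,1)

Answer: ......
.##.#.
##...#
......
......
.#....
..#...
..#.#.
...#..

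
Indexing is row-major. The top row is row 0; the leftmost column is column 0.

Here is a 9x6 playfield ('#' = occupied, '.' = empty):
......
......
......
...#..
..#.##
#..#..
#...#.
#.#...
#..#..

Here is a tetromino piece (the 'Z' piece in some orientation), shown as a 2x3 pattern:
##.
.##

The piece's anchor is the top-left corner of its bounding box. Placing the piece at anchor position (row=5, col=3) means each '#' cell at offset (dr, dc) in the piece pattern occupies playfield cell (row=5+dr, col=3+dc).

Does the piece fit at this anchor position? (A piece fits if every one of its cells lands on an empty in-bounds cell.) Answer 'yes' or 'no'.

Answer: no

Derivation:
Check each piece cell at anchor (5, 3):
  offset (0,0) -> (5,3): occupied ('#') -> FAIL
  offset (0,1) -> (5,4): empty -> OK
  offset (1,1) -> (6,4): occupied ('#') -> FAIL
  offset (1,2) -> (6,5): empty -> OK
All cells valid: no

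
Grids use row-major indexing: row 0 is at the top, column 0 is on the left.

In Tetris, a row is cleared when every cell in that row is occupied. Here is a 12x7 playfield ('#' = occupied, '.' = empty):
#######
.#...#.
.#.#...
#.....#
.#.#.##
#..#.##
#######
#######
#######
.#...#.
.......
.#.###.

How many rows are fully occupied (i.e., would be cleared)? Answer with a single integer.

Check each row:
  row 0: 0 empty cells -> FULL (clear)
  row 1: 5 empty cells -> not full
  row 2: 5 empty cells -> not full
  row 3: 5 empty cells -> not full
  row 4: 3 empty cells -> not full
  row 5: 3 empty cells -> not full
  row 6: 0 empty cells -> FULL (clear)
  row 7: 0 empty cells -> FULL (clear)
  row 8: 0 empty cells -> FULL (clear)
  row 9: 5 empty cells -> not full
  row 10: 7 empty cells -> not full
  row 11: 3 empty cells -> not full
Total rows cleared: 4

Answer: 4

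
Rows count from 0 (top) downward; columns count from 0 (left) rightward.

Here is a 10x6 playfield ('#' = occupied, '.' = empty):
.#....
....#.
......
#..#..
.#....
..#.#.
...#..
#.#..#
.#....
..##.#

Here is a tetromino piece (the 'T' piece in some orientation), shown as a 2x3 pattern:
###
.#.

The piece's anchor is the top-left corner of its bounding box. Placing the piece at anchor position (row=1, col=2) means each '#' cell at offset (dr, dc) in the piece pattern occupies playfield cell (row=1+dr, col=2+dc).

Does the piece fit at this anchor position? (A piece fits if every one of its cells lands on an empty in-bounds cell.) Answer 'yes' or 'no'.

Check each piece cell at anchor (1, 2):
  offset (0,0) -> (1,2): empty -> OK
  offset (0,1) -> (1,3): empty -> OK
  offset (0,2) -> (1,4): occupied ('#') -> FAIL
  offset (1,1) -> (2,3): empty -> OK
All cells valid: no

Answer: no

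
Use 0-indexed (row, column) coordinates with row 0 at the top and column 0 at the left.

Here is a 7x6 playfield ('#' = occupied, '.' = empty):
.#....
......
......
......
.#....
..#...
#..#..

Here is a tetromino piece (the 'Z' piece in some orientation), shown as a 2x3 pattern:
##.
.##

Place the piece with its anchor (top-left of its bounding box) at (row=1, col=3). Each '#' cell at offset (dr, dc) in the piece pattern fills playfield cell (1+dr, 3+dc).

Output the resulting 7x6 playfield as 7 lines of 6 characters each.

Answer: .#....
...##.
....##
......
.#....
..#...
#..#..

Derivation:
Fill (1+0,3+0) = (1,3)
Fill (1+0,3+1) = (1,4)
Fill (1+1,3+1) = (2,4)
Fill (1+1,3+2) = (2,5)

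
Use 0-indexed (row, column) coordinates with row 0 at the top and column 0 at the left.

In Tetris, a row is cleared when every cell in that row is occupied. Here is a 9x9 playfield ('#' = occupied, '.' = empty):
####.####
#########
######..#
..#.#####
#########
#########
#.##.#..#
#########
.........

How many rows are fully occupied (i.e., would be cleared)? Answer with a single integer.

Answer: 4

Derivation:
Check each row:
  row 0: 1 empty cell -> not full
  row 1: 0 empty cells -> FULL (clear)
  row 2: 2 empty cells -> not full
  row 3: 3 empty cells -> not full
  row 4: 0 empty cells -> FULL (clear)
  row 5: 0 empty cells -> FULL (clear)
  row 6: 4 empty cells -> not full
  row 7: 0 empty cells -> FULL (clear)
  row 8: 9 empty cells -> not full
Total rows cleared: 4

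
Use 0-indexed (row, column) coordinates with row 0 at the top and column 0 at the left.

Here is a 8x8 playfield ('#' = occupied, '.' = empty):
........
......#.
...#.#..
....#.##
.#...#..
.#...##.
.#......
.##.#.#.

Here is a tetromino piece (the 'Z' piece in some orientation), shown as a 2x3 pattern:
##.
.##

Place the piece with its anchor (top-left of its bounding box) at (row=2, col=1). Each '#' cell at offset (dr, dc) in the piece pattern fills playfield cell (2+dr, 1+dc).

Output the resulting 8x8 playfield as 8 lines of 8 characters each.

Answer: ........
......#.
.###.#..
..###.##
.#...#..
.#...##.
.#......
.##.#.#.

Derivation:
Fill (2+0,1+0) = (2,1)
Fill (2+0,1+1) = (2,2)
Fill (2+1,1+1) = (3,2)
Fill (2+1,1+2) = (3,3)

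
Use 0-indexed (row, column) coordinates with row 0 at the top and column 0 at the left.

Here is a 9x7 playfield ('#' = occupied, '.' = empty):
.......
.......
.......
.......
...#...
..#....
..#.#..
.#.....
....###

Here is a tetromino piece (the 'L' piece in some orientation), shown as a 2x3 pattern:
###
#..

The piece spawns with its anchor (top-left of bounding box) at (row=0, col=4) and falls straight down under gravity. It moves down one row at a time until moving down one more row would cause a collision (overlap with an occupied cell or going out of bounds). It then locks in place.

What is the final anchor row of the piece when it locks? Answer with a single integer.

Spawn at (row=0, col=4). Try each row:
  row 0: fits
  row 1: fits
  row 2: fits
  row 3: fits
  row 4: fits
  row 5: blocked -> lock at row 4

Answer: 4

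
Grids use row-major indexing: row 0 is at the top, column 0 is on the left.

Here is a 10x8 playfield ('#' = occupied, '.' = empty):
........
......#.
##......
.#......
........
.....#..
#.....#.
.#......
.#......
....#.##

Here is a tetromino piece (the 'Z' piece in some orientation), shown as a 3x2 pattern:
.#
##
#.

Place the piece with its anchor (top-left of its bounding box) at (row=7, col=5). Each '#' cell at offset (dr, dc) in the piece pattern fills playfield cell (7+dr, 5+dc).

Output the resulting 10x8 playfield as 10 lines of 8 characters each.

Answer: ........
......#.
##......
.#......
........
.....#..
#.....#.
.#....#.
.#...##.
....####

Derivation:
Fill (7+0,5+1) = (7,6)
Fill (7+1,5+0) = (8,5)
Fill (7+1,5+1) = (8,6)
Fill (7+2,5+0) = (9,5)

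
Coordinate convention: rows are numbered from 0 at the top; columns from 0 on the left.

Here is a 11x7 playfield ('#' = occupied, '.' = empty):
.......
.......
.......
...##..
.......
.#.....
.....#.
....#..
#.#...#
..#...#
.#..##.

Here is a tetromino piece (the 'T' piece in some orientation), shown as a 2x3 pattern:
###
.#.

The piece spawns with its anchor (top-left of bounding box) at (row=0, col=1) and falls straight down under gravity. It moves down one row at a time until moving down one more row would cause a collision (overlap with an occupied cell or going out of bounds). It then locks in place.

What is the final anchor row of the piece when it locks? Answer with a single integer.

Spawn at (row=0, col=1). Try each row:
  row 0: fits
  row 1: fits
  row 2: fits
  row 3: blocked -> lock at row 2

Answer: 2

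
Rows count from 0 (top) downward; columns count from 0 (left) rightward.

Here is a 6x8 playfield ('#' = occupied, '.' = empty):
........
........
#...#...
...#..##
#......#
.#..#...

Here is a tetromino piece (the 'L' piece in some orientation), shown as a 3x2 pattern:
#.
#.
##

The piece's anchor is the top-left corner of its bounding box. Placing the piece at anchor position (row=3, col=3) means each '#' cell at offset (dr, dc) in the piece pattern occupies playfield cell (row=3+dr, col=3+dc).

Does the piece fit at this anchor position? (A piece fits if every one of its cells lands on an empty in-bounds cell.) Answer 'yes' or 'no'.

Check each piece cell at anchor (3, 3):
  offset (0,0) -> (3,3): occupied ('#') -> FAIL
  offset (1,0) -> (4,3): empty -> OK
  offset (2,0) -> (5,3): empty -> OK
  offset (2,1) -> (5,4): occupied ('#') -> FAIL
All cells valid: no

Answer: no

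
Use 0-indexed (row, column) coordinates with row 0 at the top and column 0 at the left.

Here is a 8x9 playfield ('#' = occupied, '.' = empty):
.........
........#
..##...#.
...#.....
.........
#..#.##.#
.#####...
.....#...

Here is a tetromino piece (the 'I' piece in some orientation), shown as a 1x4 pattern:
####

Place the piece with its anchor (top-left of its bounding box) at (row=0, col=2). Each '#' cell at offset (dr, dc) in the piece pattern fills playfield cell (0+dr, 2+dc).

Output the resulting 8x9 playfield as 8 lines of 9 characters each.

Answer: ..####...
........#
..##...#.
...#.....
.........
#..#.##.#
.#####...
.....#...

Derivation:
Fill (0+0,2+0) = (0,2)
Fill (0+0,2+1) = (0,3)
Fill (0+0,2+2) = (0,4)
Fill (0+0,2+3) = (0,5)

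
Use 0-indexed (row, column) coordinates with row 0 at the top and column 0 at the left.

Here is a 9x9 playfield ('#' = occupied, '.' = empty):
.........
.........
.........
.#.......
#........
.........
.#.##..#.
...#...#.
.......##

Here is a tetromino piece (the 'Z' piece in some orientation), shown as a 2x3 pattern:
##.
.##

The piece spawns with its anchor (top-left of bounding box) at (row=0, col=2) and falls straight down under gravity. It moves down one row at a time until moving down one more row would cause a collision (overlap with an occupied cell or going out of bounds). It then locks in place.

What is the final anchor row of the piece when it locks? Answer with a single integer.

Answer: 4

Derivation:
Spawn at (row=0, col=2). Try each row:
  row 0: fits
  row 1: fits
  row 2: fits
  row 3: fits
  row 4: fits
  row 5: blocked -> lock at row 4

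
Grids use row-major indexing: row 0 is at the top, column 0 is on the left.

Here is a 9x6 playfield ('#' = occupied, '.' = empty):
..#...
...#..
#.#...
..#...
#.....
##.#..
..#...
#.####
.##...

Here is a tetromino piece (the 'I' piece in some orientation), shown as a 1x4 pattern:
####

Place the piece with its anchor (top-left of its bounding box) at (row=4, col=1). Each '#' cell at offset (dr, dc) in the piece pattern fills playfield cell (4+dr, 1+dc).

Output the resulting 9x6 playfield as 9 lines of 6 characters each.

Answer: ..#...
...#..
#.#...
..#...
#####.
##.#..
..#...
#.####
.##...

Derivation:
Fill (4+0,1+0) = (4,1)
Fill (4+0,1+1) = (4,2)
Fill (4+0,1+2) = (4,3)
Fill (4+0,1+3) = (4,4)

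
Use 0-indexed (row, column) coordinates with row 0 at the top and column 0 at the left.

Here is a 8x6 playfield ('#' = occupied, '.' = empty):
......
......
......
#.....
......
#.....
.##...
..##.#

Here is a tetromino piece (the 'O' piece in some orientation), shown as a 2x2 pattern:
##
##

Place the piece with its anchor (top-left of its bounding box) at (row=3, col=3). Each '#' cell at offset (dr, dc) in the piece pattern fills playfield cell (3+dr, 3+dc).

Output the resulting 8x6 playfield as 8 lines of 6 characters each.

Answer: ......
......
......
#..##.
...##.
#.....
.##...
..##.#

Derivation:
Fill (3+0,3+0) = (3,3)
Fill (3+0,3+1) = (3,4)
Fill (3+1,3+0) = (4,3)
Fill (3+1,3+1) = (4,4)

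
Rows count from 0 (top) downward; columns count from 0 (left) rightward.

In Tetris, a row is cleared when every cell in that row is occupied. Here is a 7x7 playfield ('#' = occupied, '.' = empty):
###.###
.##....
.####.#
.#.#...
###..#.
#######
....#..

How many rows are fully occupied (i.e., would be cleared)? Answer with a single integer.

Check each row:
  row 0: 1 empty cell -> not full
  row 1: 5 empty cells -> not full
  row 2: 2 empty cells -> not full
  row 3: 5 empty cells -> not full
  row 4: 3 empty cells -> not full
  row 5: 0 empty cells -> FULL (clear)
  row 6: 6 empty cells -> not full
Total rows cleared: 1

Answer: 1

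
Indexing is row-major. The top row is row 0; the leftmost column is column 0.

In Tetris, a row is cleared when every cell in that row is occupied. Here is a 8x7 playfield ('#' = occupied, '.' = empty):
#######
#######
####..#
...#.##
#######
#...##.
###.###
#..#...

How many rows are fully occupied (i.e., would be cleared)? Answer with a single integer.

Answer: 3

Derivation:
Check each row:
  row 0: 0 empty cells -> FULL (clear)
  row 1: 0 empty cells -> FULL (clear)
  row 2: 2 empty cells -> not full
  row 3: 4 empty cells -> not full
  row 4: 0 empty cells -> FULL (clear)
  row 5: 4 empty cells -> not full
  row 6: 1 empty cell -> not full
  row 7: 5 empty cells -> not full
Total rows cleared: 3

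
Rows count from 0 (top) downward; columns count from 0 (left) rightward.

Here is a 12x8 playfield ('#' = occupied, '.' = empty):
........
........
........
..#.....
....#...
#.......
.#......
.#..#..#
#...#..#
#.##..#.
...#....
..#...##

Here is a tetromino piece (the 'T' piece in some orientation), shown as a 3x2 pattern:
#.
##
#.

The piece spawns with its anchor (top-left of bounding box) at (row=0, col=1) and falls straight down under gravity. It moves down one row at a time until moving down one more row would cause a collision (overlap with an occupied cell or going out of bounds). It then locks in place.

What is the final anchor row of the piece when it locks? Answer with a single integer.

Spawn at (row=0, col=1). Try each row:
  row 0: fits
  row 1: fits
  row 2: blocked -> lock at row 1

Answer: 1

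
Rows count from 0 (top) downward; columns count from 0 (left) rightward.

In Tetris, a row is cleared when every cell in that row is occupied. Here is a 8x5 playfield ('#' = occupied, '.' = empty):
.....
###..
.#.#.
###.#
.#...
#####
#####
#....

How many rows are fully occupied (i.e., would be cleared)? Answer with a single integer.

Check each row:
  row 0: 5 empty cells -> not full
  row 1: 2 empty cells -> not full
  row 2: 3 empty cells -> not full
  row 3: 1 empty cell -> not full
  row 4: 4 empty cells -> not full
  row 5: 0 empty cells -> FULL (clear)
  row 6: 0 empty cells -> FULL (clear)
  row 7: 4 empty cells -> not full
Total rows cleared: 2

Answer: 2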